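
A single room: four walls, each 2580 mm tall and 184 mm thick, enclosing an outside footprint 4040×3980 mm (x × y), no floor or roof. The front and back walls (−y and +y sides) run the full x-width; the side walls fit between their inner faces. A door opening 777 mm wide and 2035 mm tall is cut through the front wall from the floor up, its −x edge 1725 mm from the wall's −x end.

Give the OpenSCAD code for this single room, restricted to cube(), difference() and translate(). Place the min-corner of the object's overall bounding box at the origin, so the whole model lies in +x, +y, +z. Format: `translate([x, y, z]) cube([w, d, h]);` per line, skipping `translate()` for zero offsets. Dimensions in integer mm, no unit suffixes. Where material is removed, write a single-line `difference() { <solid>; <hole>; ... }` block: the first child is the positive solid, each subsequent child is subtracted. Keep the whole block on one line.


difference() { cube([4040, 184, 2580]); translate([1725, 0, 0]) cube([777, 184, 2035]); }
translate([0, 3796, 0]) cube([4040, 184, 2580]);
translate([0, 184, 0]) cube([184, 3612, 2580]);
translate([3856, 184, 0]) cube([184, 3612, 2580]);


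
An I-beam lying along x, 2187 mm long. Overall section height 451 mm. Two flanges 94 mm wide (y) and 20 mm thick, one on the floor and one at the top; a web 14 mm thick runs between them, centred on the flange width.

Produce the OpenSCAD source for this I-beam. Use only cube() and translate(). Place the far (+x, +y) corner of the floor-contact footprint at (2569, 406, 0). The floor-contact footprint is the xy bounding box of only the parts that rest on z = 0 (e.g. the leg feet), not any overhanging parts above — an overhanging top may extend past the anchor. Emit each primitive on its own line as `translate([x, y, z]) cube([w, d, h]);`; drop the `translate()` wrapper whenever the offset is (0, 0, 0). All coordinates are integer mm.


translate([382, 312, 0]) cube([2187, 94, 20]);
translate([382, 352, 20]) cube([2187, 14, 411]);
translate([382, 312, 431]) cube([2187, 94, 20]);


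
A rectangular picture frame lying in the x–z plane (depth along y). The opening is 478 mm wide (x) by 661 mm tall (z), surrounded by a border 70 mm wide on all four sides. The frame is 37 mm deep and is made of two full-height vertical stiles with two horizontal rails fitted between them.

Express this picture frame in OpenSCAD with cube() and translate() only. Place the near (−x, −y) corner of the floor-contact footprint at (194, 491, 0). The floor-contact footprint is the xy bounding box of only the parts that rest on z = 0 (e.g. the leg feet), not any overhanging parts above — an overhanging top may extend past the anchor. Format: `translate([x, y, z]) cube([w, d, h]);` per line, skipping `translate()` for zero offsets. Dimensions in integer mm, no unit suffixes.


translate([194, 491, 0]) cube([70, 37, 801]);
translate([742, 491, 0]) cube([70, 37, 801]);
translate([264, 491, 0]) cube([478, 37, 70]);
translate([264, 491, 731]) cube([478, 37, 70]);


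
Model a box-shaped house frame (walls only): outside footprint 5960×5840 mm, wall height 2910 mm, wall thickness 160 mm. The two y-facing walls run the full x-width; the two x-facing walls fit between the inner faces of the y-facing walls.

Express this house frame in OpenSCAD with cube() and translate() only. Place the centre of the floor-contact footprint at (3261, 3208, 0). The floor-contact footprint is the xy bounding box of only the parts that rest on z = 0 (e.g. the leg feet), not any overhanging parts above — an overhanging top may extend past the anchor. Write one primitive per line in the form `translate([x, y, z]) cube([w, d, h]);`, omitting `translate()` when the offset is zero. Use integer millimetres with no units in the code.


translate([281, 288, 0]) cube([5960, 160, 2910]);
translate([281, 5968, 0]) cube([5960, 160, 2910]);
translate([281, 448, 0]) cube([160, 5520, 2910]);
translate([6081, 448, 0]) cube([160, 5520, 2910]);


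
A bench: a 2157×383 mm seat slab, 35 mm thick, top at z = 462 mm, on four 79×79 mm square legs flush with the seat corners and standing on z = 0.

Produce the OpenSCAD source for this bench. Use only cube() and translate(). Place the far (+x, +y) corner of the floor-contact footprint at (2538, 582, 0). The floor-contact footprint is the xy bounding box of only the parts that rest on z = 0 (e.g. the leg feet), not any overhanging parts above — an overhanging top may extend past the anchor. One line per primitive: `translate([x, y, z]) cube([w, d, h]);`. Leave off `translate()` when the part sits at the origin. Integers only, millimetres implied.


translate([381, 199, 427]) cube([2157, 383, 35]);
translate([381, 199, 0]) cube([79, 79, 427]);
translate([381, 503, 0]) cube([79, 79, 427]);
translate([2459, 199, 0]) cube([79, 79, 427]);
translate([2459, 503, 0]) cube([79, 79, 427]);


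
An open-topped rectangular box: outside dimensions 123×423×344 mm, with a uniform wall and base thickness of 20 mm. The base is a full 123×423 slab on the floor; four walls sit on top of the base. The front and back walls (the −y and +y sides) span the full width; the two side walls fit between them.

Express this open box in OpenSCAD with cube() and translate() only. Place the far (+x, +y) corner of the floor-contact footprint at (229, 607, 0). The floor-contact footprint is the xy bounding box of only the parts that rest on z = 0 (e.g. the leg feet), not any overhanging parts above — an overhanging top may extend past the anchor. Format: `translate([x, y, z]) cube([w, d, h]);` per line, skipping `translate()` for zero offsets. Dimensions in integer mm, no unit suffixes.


translate([106, 184, 0]) cube([123, 423, 20]);
translate([106, 184, 20]) cube([123, 20, 324]);
translate([106, 587, 20]) cube([123, 20, 324]);
translate([106, 204, 20]) cube([20, 383, 324]);
translate([209, 204, 20]) cube([20, 383, 324]);


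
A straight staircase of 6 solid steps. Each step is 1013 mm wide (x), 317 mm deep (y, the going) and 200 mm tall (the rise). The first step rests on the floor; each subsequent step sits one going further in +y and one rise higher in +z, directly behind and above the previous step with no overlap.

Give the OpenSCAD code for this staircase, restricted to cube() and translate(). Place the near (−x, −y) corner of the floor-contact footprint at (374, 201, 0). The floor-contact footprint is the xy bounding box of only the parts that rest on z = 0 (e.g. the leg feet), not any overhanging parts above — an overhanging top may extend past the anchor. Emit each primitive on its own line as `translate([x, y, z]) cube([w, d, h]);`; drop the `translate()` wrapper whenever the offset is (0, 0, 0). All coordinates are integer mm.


translate([374, 201, 0]) cube([1013, 317, 200]);
translate([374, 518, 200]) cube([1013, 317, 200]);
translate([374, 835, 400]) cube([1013, 317, 200]);
translate([374, 1152, 600]) cube([1013, 317, 200]);
translate([374, 1469, 800]) cube([1013, 317, 200]);
translate([374, 1786, 1000]) cube([1013, 317, 200]);


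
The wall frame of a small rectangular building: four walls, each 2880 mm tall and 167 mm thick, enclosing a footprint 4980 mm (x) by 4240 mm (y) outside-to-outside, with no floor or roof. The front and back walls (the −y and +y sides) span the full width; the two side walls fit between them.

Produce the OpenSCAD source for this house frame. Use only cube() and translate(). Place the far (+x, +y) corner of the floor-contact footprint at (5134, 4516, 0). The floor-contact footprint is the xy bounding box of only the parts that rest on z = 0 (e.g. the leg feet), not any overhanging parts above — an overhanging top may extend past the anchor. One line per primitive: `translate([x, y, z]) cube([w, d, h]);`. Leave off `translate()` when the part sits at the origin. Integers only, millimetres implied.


translate([154, 276, 0]) cube([4980, 167, 2880]);
translate([154, 4349, 0]) cube([4980, 167, 2880]);
translate([154, 443, 0]) cube([167, 3906, 2880]);
translate([4967, 443, 0]) cube([167, 3906, 2880]);


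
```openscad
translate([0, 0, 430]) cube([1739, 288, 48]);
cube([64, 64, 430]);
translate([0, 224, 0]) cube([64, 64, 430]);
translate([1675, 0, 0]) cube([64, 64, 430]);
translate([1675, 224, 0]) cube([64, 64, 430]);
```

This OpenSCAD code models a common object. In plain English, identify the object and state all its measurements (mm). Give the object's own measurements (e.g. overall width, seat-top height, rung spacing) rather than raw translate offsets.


A bench: a 1739×288 mm seat slab, 48 mm thick, top at z = 478 mm, on four 64×64 mm square legs flush with the seat corners and standing on z = 0.


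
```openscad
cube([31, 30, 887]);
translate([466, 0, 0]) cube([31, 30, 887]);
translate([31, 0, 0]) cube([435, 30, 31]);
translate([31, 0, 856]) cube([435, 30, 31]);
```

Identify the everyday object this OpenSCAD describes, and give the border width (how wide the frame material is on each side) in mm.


A picture frame. The border width is 31 mm.

Four thin pieces enclosing a rectangular opening — a picture frame. The two full-height stiles are 887 mm tall; the top rail sits at z = 856 and is 31 mm tall, so the border above the opening is 887 − 856 = 31 mm, matching the stile x-width.


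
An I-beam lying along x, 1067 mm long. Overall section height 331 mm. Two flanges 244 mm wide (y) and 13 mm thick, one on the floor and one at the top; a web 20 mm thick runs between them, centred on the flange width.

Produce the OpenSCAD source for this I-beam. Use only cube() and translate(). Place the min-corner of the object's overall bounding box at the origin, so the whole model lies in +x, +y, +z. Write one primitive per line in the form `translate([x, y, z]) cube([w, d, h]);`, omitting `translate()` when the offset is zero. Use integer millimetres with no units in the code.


cube([1067, 244, 13]);
translate([0, 112, 13]) cube([1067, 20, 305]);
translate([0, 0, 318]) cube([1067, 244, 13]);


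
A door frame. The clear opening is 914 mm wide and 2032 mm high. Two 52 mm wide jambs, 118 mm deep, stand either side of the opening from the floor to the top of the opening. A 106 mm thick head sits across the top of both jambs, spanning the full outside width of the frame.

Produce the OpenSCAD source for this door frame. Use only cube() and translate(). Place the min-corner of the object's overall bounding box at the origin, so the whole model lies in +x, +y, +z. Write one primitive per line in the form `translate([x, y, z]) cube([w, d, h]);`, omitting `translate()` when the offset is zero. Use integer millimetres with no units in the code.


cube([52, 118, 2032]);
translate([966, 0, 0]) cube([52, 118, 2032]);
translate([0, 0, 2032]) cube([1018, 118, 106]);


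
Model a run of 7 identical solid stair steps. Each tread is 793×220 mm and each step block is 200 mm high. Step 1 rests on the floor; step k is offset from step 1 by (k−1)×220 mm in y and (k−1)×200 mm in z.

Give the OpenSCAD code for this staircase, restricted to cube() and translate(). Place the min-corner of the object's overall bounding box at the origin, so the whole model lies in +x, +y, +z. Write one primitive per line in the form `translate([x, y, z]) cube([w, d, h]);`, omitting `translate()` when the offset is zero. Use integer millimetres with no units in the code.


cube([793, 220, 200]);
translate([0, 220, 200]) cube([793, 220, 200]);
translate([0, 440, 400]) cube([793, 220, 200]);
translate([0, 660, 600]) cube([793, 220, 200]);
translate([0, 880, 800]) cube([793, 220, 200]);
translate([0, 1100, 1000]) cube([793, 220, 200]);
translate([0, 1320, 1200]) cube([793, 220, 200]);


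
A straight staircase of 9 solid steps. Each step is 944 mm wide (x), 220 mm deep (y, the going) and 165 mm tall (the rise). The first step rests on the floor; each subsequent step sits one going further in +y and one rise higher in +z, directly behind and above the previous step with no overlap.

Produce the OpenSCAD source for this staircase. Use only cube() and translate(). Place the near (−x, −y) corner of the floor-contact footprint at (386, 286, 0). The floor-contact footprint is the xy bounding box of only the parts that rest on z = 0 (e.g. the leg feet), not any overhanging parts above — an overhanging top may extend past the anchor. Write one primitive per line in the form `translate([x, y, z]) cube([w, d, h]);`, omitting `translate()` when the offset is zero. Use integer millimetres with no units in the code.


translate([386, 286, 0]) cube([944, 220, 165]);
translate([386, 506, 165]) cube([944, 220, 165]);
translate([386, 726, 330]) cube([944, 220, 165]);
translate([386, 946, 495]) cube([944, 220, 165]);
translate([386, 1166, 660]) cube([944, 220, 165]);
translate([386, 1386, 825]) cube([944, 220, 165]);
translate([386, 1606, 990]) cube([944, 220, 165]);
translate([386, 1826, 1155]) cube([944, 220, 165]);
translate([386, 2046, 1320]) cube([944, 220, 165]);


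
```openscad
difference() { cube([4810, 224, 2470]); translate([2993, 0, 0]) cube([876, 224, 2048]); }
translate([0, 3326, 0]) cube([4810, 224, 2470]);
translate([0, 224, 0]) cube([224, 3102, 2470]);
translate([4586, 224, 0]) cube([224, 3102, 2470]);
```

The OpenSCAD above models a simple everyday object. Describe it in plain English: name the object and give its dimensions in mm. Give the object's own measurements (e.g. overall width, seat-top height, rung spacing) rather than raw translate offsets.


A single room: four walls, each 2470 mm tall and 224 mm thick, enclosing an outside footprint 4810×3550 mm (x × y), no floor or roof. The front and back walls (−y and +y sides) run the full x-width; the side walls fit between their inner faces. A door opening 876 mm wide and 2048 mm tall is cut through the front wall from the floor up, its −x edge 2993 mm from the wall's −x end.


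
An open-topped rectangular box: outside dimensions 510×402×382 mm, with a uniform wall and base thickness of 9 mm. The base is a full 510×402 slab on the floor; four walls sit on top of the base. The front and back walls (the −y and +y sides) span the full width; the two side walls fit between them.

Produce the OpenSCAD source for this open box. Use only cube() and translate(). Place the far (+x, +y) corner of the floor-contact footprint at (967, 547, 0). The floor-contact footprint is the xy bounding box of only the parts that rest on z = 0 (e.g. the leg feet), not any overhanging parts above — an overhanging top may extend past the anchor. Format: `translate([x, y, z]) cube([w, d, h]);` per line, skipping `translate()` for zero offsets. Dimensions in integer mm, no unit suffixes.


translate([457, 145, 0]) cube([510, 402, 9]);
translate([457, 145, 9]) cube([510, 9, 373]);
translate([457, 538, 9]) cube([510, 9, 373]);
translate([457, 154, 9]) cube([9, 384, 373]);
translate([958, 154, 9]) cube([9, 384, 373]);


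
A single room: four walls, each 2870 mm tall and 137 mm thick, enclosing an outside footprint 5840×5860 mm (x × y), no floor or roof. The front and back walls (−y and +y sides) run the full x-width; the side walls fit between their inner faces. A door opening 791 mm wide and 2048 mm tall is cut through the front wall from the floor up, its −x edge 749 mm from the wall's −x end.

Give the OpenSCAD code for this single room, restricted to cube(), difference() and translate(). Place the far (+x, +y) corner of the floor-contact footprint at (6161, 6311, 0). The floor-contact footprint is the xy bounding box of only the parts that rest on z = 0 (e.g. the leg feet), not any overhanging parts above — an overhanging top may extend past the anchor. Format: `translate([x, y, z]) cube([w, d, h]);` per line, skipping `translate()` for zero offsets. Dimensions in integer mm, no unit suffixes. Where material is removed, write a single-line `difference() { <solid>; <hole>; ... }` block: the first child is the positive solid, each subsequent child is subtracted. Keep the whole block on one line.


difference() { translate([321, 451, 0]) cube([5840, 137, 2870]); translate([1070, 451, 0]) cube([791, 137, 2048]); }
translate([321, 6174, 0]) cube([5840, 137, 2870]);
translate([321, 588, 0]) cube([137, 5586, 2870]);
translate([6024, 588, 0]) cube([137, 5586, 2870]);


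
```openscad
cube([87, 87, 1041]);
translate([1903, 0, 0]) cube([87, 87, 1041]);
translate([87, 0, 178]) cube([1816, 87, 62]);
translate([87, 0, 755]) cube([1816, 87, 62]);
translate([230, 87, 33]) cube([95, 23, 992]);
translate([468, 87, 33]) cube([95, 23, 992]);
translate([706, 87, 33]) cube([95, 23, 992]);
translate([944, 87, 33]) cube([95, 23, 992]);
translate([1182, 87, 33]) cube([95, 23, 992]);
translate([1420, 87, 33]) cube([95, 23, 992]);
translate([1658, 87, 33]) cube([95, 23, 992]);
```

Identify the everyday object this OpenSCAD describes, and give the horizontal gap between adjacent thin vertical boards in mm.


A fence section. The picket gap is 143 mm.

Two posts, two rails, 7 pickets — a fence section. Span 1816 mm holds 7 pickets of 95 mm with 8 equal gaps: ⌊(1816 − 7·95) / 8⌋ = 143 mm.


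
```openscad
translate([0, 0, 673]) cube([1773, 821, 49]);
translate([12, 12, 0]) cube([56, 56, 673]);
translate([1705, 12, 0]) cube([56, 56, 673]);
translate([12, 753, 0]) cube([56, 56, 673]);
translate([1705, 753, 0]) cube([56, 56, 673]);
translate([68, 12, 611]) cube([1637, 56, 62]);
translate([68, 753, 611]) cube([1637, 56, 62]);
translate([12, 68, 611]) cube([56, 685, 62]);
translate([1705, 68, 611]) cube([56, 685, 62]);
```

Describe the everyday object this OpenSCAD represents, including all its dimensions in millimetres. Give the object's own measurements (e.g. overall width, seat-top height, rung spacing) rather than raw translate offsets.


A rectangular dining table. The top is 1773×821×49 mm with its upper surface at z = 722 mm. It stands on four 56×56 mm square legs, each inset 12 mm from the nearest pair of top edges, running from the floor to the underside of the top. Four apron rails, 56 mm thick and 62 mm tall, run between adjacent legs with their top edges flush with the underside of the top and their outer faces flush with the legs' outer faces.


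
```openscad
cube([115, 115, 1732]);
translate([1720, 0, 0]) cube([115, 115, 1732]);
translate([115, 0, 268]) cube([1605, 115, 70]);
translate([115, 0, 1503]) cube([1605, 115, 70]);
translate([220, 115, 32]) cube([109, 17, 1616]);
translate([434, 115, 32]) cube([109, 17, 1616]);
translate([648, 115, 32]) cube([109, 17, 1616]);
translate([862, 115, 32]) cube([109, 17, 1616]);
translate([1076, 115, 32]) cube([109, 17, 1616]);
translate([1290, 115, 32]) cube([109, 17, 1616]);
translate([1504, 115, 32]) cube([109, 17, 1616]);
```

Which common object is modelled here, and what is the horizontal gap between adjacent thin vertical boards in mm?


A fence section. The picket gap is 105 mm.

Two posts, two rails, 7 pickets — a fence section. Span 1605 mm holds 7 pickets of 109 mm with 8 equal gaps: ⌊(1605 − 7·109) / 8⌋ = 105 mm.


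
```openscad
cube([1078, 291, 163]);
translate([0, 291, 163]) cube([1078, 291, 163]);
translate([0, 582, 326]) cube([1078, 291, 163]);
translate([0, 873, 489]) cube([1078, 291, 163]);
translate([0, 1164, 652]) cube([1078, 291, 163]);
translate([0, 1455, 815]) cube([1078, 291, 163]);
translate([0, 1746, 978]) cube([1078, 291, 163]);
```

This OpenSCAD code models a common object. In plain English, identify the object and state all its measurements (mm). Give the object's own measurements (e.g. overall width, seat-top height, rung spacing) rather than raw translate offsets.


A straight staircase of 7 solid steps. Each step is 1078 mm wide (x), 291 mm deep (y, the going) and 163 mm tall (the rise). The first step rests on the floor; each subsequent step sits one going further in +y and one rise higher in +z, directly behind and above the previous step with no overlap.


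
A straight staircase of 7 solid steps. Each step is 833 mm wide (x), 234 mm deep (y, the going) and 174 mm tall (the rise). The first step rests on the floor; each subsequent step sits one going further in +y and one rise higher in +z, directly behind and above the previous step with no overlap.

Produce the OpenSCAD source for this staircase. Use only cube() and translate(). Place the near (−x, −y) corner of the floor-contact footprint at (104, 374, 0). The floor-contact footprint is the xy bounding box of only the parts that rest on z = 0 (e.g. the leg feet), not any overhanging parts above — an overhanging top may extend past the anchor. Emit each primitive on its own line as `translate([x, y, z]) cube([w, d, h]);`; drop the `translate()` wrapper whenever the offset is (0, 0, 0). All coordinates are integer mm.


translate([104, 374, 0]) cube([833, 234, 174]);
translate([104, 608, 174]) cube([833, 234, 174]);
translate([104, 842, 348]) cube([833, 234, 174]);
translate([104, 1076, 522]) cube([833, 234, 174]);
translate([104, 1310, 696]) cube([833, 234, 174]);
translate([104, 1544, 870]) cube([833, 234, 174]);
translate([104, 1778, 1044]) cube([833, 234, 174]);


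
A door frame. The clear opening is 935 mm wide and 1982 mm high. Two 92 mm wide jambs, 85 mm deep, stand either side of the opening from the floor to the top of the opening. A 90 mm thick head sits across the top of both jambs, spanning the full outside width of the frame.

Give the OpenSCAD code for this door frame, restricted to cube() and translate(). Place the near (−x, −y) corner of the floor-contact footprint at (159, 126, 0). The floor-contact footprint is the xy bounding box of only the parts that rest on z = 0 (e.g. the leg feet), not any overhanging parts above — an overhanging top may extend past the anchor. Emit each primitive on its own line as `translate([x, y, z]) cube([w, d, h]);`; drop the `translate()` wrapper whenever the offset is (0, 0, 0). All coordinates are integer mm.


translate([159, 126, 0]) cube([92, 85, 1982]);
translate([1186, 126, 0]) cube([92, 85, 1982]);
translate([159, 126, 1982]) cube([1119, 85, 90]);


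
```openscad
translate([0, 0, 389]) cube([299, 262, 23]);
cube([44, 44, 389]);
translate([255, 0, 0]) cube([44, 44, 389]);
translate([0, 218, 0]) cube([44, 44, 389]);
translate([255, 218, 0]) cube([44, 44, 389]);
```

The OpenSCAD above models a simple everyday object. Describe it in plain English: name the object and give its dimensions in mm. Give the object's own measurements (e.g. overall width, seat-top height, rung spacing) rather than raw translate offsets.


A simple wooden stool: a rectangular seat 299 mm (x) by 262 mm (y), 23 mm thick, top face at z = 412 mm, on four square legs, each 44×44 mm in cross-section. The legs rest on z = 0, each flush with a corner of the seat.


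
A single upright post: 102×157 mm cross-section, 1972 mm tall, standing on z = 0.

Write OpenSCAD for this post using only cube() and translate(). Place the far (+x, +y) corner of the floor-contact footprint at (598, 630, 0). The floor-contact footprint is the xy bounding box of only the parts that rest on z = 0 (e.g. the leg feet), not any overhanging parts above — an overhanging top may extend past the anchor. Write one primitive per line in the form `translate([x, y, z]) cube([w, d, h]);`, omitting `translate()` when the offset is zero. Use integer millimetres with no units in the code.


translate([496, 473, 0]) cube([102, 157, 1972]);


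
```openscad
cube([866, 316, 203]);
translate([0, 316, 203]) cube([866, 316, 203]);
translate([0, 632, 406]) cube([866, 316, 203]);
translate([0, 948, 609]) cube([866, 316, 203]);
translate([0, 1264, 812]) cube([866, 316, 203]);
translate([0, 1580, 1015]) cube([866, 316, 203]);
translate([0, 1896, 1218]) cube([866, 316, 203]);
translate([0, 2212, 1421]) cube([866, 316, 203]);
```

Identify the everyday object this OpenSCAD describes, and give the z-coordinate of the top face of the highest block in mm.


A staircase. The total rise is 1624 mm.

8 identical blocks, each offset up and back from the previous — a staircase. Each step is 203 mm tall and there are 8 of them, so the total rise is 8 × 203 = 1624 mm.


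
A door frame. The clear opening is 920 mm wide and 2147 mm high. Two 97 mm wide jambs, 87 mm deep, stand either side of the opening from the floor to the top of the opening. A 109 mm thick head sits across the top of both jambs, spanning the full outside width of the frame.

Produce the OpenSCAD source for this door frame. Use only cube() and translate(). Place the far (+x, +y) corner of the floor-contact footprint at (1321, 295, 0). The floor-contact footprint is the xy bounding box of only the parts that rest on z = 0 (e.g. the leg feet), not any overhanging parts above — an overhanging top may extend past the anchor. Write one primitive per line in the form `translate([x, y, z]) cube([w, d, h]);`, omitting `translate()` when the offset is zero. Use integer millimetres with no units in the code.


translate([207, 208, 0]) cube([97, 87, 2147]);
translate([1224, 208, 0]) cube([97, 87, 2147]);
translate([207, 208, 2147]) cube([1114, 87, 109]);


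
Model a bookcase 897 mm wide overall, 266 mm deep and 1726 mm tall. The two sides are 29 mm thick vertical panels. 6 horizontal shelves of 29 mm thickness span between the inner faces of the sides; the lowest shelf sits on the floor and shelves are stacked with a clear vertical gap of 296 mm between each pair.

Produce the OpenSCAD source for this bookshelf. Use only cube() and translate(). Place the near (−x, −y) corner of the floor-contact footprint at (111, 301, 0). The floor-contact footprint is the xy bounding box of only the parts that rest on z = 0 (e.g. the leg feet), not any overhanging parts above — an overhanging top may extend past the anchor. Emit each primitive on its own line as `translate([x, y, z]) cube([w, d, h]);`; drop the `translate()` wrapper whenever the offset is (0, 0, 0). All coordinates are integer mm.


translate([111, 301, 0]) cube([29, 266, 1726]);
translate([979, 301, 0]) cube([29, 266, 1726]);
translate([140, 301, 0]) cube([839, 266, 29]);
translate([140, 301, 325]) cube([839, 266, 29]);
translate([140, 301, 650]) cube([839, 266, 29]);
translate([140, 301, 975]) cube([839, 266, 29]);
translate([140, 301, 1300]) cube([839, 266, 29]);
translate([140, 301, 1625]) cube([839, 266, 29]);


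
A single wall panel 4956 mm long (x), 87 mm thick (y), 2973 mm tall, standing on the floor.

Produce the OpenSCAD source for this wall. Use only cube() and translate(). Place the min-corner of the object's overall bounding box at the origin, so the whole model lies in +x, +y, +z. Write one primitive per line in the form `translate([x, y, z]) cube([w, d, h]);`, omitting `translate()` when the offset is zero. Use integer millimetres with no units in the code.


cube([4956, 87, 2973]);


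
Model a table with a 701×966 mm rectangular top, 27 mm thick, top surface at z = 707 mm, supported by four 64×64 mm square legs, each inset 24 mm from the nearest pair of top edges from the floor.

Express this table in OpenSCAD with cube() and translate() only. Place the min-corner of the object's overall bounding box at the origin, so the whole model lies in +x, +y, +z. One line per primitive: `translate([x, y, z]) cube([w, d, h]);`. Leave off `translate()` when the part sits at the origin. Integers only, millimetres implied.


// leg_h = 707 - 27 = 680
translate([0, 0, 680]) cube([701, 966, 27]);
translate([24, 24, 0]) cube([64, 64, 680]);
translate([613, 24, 0]) cube([64, 64, 680]);
translate([24, 878, 0]) cube([64, 64, 680]);
translate([613, 878, 0]) cube([64, 64, 680]);


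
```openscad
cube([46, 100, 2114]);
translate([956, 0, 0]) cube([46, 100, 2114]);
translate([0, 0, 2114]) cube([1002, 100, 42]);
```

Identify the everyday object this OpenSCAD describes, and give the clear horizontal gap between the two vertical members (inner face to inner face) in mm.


A door frame. The clear opening width is 910 mm.

Two 2114 mm tall posts with a header on top — a door frame. The left jamb is 46 mm wide at x = 0; the right jamb starts at x = 956. The clear opening is 956 − 46 = 910 mm.


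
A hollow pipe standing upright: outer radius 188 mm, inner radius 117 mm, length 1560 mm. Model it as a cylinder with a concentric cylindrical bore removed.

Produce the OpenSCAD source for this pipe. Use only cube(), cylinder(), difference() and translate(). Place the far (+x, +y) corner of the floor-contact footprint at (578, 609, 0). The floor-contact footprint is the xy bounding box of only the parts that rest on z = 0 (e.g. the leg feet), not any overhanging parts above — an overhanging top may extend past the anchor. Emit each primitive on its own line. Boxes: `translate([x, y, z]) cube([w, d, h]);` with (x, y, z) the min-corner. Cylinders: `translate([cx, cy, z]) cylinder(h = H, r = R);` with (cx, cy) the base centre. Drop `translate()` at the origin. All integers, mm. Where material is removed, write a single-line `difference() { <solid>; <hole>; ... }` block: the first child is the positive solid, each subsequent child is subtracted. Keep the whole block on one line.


difference() { translate([390, 421, 0]) cylinder(h = 1560, r = 188); translate([390, 421, 0]) cylinder(h = 1560, r = 117); }


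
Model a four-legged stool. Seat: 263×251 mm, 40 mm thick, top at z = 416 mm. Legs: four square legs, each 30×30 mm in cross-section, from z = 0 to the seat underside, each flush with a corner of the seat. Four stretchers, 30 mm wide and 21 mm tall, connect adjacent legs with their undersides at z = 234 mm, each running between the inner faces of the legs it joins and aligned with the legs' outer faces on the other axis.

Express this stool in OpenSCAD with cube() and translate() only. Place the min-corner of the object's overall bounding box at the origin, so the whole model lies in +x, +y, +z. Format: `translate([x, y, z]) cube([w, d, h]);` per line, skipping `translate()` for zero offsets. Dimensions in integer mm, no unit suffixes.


translate([0, 0, 376]) cube([263, 251, 40]);
cube([30, 30, 376]);
translate([233, 0, 0]) cube([30, 30, 376]);
translate([0, 221, 0]) cube([30, 30, 376]);
translate([233, 221, 0]) cube([30, 30, 376]);
translate([30, 0, 234]) cube([203, 30, 21]);
translate([30, 221, 234]) cube([203, 30, 21]);
translate([0, 30, 234]) cube([30, 191, 21]);
translate([233, 30, 234]) cube([30, 191, 21]);


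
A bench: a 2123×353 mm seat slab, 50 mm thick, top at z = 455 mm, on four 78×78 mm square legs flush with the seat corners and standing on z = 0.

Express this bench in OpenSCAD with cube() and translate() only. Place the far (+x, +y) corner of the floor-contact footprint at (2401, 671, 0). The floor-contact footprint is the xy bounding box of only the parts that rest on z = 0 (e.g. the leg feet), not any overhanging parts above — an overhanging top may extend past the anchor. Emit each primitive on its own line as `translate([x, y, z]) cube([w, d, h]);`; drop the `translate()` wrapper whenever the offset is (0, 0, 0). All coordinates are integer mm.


translate([278, 318, 405]) cube([2123, 353, 50]);
translate([278, 318, 0]) cube([78, 78, 405]);
translate([278, 593, 0]) cube([78, 78, 405]);
translate([2323, 318, 0]) cube([78, 78, 405]);
translate([2323, 593, 0]) cube([78, 78, 405]);


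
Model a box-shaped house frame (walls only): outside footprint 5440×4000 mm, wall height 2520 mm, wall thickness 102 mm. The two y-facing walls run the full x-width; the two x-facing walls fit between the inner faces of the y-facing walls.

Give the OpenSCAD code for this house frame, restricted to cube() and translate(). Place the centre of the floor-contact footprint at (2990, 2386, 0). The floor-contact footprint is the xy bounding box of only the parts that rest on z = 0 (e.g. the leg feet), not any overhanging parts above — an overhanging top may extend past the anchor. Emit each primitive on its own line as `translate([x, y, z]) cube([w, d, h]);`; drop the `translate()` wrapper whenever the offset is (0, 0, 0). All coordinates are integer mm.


translate([270, 386, 0]) cube([5440, 102, 2520]);
translate([270, 4284, 0]) cube([5440, 102, 2520]);
translate([270, 488, 0]) cube([102, 3796, 2520]);
translate([5608, 488, 0]) cube([102, 3796, 2520]);


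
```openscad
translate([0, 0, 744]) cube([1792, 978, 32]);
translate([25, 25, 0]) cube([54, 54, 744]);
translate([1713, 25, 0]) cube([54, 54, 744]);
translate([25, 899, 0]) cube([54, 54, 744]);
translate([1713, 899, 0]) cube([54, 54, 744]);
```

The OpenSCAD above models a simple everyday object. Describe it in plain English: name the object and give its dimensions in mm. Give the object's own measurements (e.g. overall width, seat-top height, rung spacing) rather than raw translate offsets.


A rectangular dining table. The top is 1792×978×32 mm with its upper surface at z = 776 mm. It stands on four 54×54 mm square legs, each inset 25 mm from the nearest pair of top edges, running from the floor to the underside of the top.


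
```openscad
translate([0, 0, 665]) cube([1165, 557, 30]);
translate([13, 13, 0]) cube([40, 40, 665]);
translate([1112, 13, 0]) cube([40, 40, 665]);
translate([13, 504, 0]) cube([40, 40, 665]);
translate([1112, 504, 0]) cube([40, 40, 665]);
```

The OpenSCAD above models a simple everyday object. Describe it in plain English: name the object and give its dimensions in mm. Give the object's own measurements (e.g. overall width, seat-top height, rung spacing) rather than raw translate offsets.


A rectangular dining table. The top is 1165×557×30 mm with its upper surface at z = 695 mm. It stands on four 40×40 mm square legs, each inset 13 mm from the nearest pair of top edges, running from the floor to the underside of the top.


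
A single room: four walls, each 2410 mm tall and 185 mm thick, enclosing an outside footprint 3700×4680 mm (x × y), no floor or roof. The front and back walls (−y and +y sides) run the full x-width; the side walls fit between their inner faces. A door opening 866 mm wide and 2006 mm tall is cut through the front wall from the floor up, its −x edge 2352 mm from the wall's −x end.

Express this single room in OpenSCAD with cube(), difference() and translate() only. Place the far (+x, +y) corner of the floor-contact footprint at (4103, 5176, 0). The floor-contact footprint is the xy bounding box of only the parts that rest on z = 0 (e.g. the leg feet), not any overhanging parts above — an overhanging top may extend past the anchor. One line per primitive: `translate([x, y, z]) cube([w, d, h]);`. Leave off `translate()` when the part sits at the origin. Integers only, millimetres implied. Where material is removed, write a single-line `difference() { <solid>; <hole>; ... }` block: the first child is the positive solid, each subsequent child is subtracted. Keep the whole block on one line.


difference() { translate([403, 496, 0]) cube([3700, 185, 2410]); translate([2755, 496, 0]) cube([866, 185, 2006]); }
translate([403, 4991, 0]) cube([3700, 185, 2410]);
translate([403, 681, 0]) cube([185, 4310, 2410]);
translate([3918, 681, 0]) cube([185, 4310, 2410]);


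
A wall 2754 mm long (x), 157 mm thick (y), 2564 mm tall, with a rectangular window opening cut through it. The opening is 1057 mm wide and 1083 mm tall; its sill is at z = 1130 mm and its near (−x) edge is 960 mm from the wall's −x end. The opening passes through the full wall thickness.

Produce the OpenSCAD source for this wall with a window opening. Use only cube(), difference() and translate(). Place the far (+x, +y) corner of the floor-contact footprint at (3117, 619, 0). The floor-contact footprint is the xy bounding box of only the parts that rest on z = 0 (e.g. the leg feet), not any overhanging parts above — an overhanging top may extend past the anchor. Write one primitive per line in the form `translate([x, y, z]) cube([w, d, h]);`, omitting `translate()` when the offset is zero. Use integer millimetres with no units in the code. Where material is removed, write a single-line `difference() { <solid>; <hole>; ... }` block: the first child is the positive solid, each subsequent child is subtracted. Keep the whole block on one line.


difference() { translate([363, 462, 0]) cube([2754, 157, 2564]); translate([1323, 462, 1130]) cube([1057, 157, 1083]); }


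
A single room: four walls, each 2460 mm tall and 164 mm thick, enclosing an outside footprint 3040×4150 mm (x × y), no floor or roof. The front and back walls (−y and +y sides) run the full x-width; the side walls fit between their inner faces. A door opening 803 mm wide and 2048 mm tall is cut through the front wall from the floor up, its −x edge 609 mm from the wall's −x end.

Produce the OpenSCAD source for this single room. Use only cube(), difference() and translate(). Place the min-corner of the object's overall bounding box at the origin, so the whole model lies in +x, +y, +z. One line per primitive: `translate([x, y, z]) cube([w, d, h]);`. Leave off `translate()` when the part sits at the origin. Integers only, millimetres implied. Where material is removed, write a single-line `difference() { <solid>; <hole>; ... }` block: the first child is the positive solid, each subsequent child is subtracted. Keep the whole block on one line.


difference() { cube([3040, 164, 2460]); translate([609, 0, 0]) cube([803, 164, 2048]); }
translate([0, 3986, 0]) cube([3040, 164, 2460]);
translate([0, 164, 0]) cube([164, 3822, 2460]);
translate([2876, 164, 0]) cube([164, 3822, 2460]);


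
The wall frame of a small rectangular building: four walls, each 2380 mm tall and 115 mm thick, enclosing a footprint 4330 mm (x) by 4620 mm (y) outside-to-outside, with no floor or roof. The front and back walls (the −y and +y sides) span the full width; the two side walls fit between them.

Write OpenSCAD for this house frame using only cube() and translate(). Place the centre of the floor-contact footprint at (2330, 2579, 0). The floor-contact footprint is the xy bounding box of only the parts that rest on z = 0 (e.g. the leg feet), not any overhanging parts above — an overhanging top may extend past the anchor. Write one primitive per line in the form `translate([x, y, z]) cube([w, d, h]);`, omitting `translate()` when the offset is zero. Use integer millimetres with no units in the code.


translate([165, 269, 0]) cube([4330, 115, 2380]);
translate([165, 4774, 0]) cube([4330, 115, 2380]);
translate([165, 384, 0]) cube([115, 4390, 2380]);
translate([4380, 384, 0]) cube([115, 4390, 2380]);


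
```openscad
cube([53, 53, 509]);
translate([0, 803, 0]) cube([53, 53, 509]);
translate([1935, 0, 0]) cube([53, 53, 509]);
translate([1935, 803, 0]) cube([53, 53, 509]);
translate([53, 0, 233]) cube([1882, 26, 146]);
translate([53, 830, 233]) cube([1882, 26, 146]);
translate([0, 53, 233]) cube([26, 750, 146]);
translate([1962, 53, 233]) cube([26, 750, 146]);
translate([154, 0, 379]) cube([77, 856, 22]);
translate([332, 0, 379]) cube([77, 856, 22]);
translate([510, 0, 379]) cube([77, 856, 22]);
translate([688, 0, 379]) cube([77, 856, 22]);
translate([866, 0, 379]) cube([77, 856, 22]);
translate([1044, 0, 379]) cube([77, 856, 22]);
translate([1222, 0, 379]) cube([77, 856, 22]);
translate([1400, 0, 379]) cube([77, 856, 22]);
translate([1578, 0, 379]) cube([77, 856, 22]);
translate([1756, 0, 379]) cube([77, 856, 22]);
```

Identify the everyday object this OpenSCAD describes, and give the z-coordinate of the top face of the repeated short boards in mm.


A bed frame. The slat-top height is 401 mm.

Four posts, four rails, and a row of slats — a bed frame. Slats sit on the rails at z = 233 + 146 = 379; with slat thickness 22, the top is 401 mm.


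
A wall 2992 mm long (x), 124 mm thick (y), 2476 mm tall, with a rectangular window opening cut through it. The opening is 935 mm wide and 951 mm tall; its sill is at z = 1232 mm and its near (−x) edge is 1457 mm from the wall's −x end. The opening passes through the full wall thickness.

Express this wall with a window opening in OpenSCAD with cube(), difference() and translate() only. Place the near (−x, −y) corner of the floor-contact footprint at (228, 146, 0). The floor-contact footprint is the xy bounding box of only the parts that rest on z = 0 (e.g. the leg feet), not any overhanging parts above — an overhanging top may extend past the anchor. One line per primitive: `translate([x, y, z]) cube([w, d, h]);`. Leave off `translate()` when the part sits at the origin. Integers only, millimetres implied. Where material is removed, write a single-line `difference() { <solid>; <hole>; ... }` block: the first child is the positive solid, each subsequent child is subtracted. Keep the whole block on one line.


difference() { translate([228, 146, 0]) cube([2992, 124, 2476]); translate([1685, 146, 1232]) cube([935, 124, 951]); }
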